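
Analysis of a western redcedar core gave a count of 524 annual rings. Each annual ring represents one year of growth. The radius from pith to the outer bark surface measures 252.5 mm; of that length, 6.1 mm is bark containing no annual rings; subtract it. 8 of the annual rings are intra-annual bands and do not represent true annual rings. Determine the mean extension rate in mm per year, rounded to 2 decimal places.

Adjusted count: 524 − 8 = 516 annual rings.
Removing the 6.1 mm offcut leaves 252.5 − 6.1 = 246.4 mm.
Extension rate ≈ 246.4 / 516 = 0.48 mm per year.

0.48 mm per year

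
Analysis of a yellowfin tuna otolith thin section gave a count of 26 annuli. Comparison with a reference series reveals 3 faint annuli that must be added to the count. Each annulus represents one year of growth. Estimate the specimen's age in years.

29 yr

Adjusted count: 26 + 3 = 29 annuli.
At one annulus per year, that is 29 years.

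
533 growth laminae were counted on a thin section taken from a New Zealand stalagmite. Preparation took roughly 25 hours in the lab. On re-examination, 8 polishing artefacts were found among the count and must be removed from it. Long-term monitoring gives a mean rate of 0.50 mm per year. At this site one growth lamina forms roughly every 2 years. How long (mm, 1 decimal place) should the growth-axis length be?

Correcting the raw count gives 533 − 8 = 525 true growth laminae.
525 growth laminae at 2 years each span 525 × 2 = 1050 years.
Predicted length = 0.50 mm/year × 1050 years = 525.0 mm.

525.0 mm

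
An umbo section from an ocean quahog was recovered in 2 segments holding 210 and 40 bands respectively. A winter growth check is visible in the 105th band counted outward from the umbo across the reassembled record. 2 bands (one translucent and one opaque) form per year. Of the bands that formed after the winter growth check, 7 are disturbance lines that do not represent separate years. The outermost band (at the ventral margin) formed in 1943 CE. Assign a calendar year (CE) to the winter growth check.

1874 CE

Total bands = 210 + 40 = 250.
Between band 105 and the ventral margin there are 250 − 105 = 145 bands.
Removing the 7 false bands leaves 145 − 7 = 138 true bands beyond the winter growth check.
138 bands at 2 per year is 138 / 2 = 69 years.
Counting back 69 years from 1943 CE places the winter growth check in 1943 − 69 = 1874 CE.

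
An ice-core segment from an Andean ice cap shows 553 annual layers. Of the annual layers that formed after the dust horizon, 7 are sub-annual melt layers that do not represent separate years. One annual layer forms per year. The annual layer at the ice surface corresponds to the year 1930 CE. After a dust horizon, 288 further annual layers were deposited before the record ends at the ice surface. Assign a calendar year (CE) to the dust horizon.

288 annual layers post-date the dust horizon.
Excluding 7 false annual layers: 288 − 7 = 281.
1930 − 281 = 1649 CE.

1649 CE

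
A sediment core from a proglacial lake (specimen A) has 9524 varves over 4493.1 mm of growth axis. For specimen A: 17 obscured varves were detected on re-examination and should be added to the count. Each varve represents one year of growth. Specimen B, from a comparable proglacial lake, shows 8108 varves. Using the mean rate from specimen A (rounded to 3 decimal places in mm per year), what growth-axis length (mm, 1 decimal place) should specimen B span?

Specimen A: correcting the raw count gives 9524 + 17 = 9541 true varves.
A: Extension rate ≈ 4493.1 / 9541 = 0.471 mm/yr.
Length of B = 0.471 × 8108 = 3818.9 mm.

3818.9 mm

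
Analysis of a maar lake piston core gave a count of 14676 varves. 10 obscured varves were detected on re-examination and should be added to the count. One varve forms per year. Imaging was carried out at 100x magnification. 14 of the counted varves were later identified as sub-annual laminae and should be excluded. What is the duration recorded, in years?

Adjusted count: 14676 − 14 + 10 = 14672 varves.
With a one-to-one varve periodicity this is 14672 years.

14672 yr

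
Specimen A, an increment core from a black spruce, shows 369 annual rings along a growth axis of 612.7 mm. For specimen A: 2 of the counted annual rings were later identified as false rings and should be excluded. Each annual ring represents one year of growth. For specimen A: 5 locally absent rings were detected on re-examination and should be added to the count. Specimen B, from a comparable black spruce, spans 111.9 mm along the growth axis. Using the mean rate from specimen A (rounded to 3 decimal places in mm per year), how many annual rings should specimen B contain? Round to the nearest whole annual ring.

Specimen A: correcting the raw count gives 369 − 2 + 5 = 372 true annual rings.
A: Mean rate = 612.7 mm / 372 years ≈ 1.647 mm/yr.
Specimen B: 111.9 mm / 1.647 mm per year = 67.94 years ≈ 68 annual rings.

68 annual rings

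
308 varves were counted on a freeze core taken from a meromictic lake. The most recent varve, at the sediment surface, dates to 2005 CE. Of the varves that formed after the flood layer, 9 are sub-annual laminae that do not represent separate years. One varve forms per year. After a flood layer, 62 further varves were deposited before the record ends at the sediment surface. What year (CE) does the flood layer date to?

1952 CE

62 varves post-date the flood layer.
Removing the 9 false varves leaves 62 − 9 = 53 true varves beyond the flood layer.
The varve at the sediment surface is 2005 CE, so the flood layer dates to 2005 − 53 = 1952 CE.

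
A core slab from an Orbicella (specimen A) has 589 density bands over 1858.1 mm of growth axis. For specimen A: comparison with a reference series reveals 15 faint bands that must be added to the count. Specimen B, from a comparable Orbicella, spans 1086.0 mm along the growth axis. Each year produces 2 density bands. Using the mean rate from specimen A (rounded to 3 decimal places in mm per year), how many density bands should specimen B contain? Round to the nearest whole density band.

Specimen A: adjusted count: 589 + 15 = 604 density bands.
Specimen A: 604 density bands at 2 per year is 604 / 2 = 302 years.
A: Extension rate ≈ 1858.1 / 302 = 6.153 mm/yr.
For B, 1086.0 / 6.153 = 176.50 years; at 2 density bands per year that is 176.50 × 2 ≈ 353 density bands.

353 density bands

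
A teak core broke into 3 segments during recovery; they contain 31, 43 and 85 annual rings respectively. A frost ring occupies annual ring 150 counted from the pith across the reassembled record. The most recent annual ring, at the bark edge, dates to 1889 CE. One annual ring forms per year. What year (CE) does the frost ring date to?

Total annual rings = 31 + 43 + 85 = 159.
The frost ring sits at annual ring 150 from the pith, so 159 − 150 = 9 annual rings formed after it.
The annual ring at the bark edge is 1889 CE, so the frost ring dates to 1889 − 9 = 1880 CE.

1880 CE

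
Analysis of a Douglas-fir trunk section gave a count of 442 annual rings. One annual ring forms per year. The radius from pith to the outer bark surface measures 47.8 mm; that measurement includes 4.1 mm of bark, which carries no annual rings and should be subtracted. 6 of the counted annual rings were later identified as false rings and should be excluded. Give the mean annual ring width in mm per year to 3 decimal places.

0.100 mm per year

After corrections the count is 442 − 6 = 436 annual rings.
The growth record spans 47.8 − 4.1 = 43.7 mm.
Mean rate = 43.7 mm / 436 years ≈ 0.100 mm per year.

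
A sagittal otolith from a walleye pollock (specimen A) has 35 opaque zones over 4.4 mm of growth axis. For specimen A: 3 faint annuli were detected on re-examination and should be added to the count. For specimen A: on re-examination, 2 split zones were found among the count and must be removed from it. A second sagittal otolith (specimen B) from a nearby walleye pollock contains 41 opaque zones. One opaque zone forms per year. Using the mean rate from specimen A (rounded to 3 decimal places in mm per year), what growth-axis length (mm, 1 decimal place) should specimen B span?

Specimen A: after corrections the count is 35 − 2 + 3 = 36 opaque zones.
A: Extension rate ≈ 4.4 / 36 = 0.122 mm/yr.
Length of B = 0.122 × 41 = 5.0 mm.

5.0 mm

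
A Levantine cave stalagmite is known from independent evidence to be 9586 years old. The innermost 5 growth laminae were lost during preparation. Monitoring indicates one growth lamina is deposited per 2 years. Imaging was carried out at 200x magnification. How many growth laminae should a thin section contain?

4788 growth laminae

Expected growth laminae: 9586 / 2 = 4793.
Less the 5 uncaptured growth laminae: 4793 − 5 = 4788.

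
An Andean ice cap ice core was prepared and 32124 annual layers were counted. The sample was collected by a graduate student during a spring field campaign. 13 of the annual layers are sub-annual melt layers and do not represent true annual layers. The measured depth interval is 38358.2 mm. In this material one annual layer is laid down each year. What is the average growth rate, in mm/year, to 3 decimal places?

True annual layer count = 32124 − 13 = 32111.
Mean rate = 38358.2 mm / 32111 years ≈ 1.195 mm/year.

1.195 mm/year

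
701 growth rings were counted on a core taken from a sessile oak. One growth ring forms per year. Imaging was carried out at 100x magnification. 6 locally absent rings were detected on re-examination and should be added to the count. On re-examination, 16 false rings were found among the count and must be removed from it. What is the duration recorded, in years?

691 yr

Correcting the raw count gives 701 − 16 + 6 = 691 true growth rings.
At one growth ring per year, that is 691 years.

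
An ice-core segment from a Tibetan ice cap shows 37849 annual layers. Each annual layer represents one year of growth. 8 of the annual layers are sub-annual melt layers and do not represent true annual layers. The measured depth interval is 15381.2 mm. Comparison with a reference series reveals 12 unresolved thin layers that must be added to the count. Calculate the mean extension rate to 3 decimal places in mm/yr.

Correcting the raw count gives 37849 − 8 + 12 = 37853 true annual layers.
15381.2 mm over 37853 years gives 15381.2 / 37853 ≈ 0.406 mm/yr.

0.406 mm/yr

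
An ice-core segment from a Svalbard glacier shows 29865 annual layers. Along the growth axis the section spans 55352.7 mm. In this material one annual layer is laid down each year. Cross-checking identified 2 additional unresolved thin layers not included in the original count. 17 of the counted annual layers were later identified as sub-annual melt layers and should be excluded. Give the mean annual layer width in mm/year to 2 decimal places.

True annual layer count = 29865 − 17 + 2 = 29850.
Extension rate ≈ 55352.7 / 29850 = 1.85 mm/year.

1.85 mm/year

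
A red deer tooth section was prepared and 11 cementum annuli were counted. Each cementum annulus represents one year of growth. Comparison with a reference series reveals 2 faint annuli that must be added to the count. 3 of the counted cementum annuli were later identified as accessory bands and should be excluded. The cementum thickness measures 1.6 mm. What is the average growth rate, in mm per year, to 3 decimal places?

0.160 mm per year

Correcting the raw count gives 11 − 3 + 2 = 10 true cementum annuli.
1.6 mm over 10 years gives 1.6 / 10 ≈ 0.160 mm per year.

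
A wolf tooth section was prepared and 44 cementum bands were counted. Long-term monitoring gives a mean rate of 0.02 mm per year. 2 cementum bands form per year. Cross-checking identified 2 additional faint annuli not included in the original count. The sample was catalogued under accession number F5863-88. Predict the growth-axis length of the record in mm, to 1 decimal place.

True cementum band count = 44 + 2 = 46.
With 2 cementum bands per year, 46 / 2 = 23 years.
Length ≈ 0.02 × 23 = 0.5 mm.

0.5 mm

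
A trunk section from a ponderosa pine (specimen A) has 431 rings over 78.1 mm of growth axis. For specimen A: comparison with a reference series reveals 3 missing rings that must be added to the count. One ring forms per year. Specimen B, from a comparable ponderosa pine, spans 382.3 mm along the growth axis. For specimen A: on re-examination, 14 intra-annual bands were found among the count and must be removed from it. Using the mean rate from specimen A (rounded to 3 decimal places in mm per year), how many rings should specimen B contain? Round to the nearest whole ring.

Specimen A: adjusted count: 431 − 14 + 3 = 420 rings.
A: Extension rate ≈ 78.1 / 420 = 0.186 mm/yr.
B spans 382.3 / 0.186 = 2055.38 years ≈ 2055 rings.

2055 rings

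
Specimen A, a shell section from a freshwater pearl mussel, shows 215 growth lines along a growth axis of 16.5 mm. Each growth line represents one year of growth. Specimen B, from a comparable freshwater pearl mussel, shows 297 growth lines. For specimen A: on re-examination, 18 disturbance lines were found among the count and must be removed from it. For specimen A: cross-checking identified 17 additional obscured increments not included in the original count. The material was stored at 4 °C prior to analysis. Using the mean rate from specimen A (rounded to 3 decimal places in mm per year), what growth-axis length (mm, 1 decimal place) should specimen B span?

22.9 mm

Specimen A: after corrections the count is 215 − 18 + 17 = 214 growth lines.
A: Mean rate = 16.5 mm / 214 years ≈ 0.077 mm/yr.
For B, 0.077 mm/year × 297 years = 22.9 mm.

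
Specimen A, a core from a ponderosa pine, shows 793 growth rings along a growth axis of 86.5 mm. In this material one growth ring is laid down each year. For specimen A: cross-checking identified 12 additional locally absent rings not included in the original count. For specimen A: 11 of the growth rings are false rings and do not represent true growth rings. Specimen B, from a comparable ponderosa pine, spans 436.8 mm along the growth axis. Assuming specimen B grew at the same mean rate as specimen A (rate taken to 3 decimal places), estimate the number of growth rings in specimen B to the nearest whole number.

Specimen A: after corrections the count is 793 − 11 + 12 = 794 growth rings.
A: Mean rate = 86.5 mm / 794 years ≈ 0.109 mm/yr.
Specimen B: 436.8 mm / 0.109 mm per year = 4007.34 years ≈ 4007 growth rings.

4007 growth rings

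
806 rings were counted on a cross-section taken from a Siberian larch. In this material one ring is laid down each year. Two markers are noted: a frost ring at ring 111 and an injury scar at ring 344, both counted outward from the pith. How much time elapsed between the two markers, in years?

233 years

344 − 111 = 233 rings lie between the two events.
One ring per year makes the interval 233 years.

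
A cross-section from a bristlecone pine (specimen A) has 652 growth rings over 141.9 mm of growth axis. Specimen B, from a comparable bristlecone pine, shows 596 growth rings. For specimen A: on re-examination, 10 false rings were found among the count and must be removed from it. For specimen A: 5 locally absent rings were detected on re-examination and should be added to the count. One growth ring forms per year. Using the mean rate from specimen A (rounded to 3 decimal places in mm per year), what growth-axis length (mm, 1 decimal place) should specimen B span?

130.5 mm

Specimen A: correcting the raw count gives 652 − 10 + 5 = 647 true growth rings.
A: Mean rate = 141.9 mm / 647 years ≈ 0.219 mm/yr.
B's length ≈ 0.219 × 596 = 130.5 mm.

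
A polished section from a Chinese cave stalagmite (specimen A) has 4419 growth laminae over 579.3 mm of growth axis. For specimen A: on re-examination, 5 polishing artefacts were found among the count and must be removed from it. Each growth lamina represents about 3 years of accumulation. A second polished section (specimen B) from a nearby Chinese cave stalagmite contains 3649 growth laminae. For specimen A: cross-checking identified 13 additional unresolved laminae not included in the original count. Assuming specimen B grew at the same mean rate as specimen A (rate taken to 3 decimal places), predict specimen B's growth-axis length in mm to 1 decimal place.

Specimen A: after corrections the count is 4419 − 5 + 13 = 4427 growth laminae.
Specimen A: at 3 years per growth lamina, 4427 × 3 = 13281 years.
A: Extension rate ≈ 579.3 / 13281 = 0.044 mm/year.
Specimen B: multiplying by 3 years per growth lamina: 3649 × 3 = 10947 years. Length of B = 0.044 × 10947 = 481.7 mm.

481.7 mm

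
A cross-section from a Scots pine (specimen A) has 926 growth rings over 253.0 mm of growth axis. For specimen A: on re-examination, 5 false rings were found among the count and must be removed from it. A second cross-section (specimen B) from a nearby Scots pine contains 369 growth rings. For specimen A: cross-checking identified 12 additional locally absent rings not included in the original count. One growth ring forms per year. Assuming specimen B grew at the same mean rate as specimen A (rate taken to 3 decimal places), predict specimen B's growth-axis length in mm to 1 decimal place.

Specimen A: true growth ring count = 926 − 5 + 12 = 933.
A: 253.0 mm over 933 years gives 253.0 / 933 ≈ 0.271 mm per year.
B's length ≈ 0.271 × 369 = 100.0 mm.

100.0 mm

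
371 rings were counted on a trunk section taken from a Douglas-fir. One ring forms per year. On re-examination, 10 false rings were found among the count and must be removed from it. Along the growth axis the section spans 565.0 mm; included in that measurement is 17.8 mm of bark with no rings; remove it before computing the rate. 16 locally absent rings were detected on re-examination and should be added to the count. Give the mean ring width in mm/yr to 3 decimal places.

Correcting the raw count gives 371 − 10 + 16 = 377 true rings.
Net length = 565.0 − 17.8 = 547.2 mm.
Mean rate = 547.2 mm / 377 years ≈ 1.451 mm/yr.

1.451 mm/yr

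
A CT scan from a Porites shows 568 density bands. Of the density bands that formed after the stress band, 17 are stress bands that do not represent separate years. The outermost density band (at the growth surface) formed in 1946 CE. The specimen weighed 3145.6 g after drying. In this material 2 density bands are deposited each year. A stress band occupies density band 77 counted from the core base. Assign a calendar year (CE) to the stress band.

1709 CE

The stress band sits at density band 77 from the core base, so 568 − 77 = 491 density bands formed after it.
Excluding 17 false density bands: 491 − 17 = 474.
474 density bands at 2 per year is 474 / 2 = 237 years.
The density band at the growth surface is 1946 CE, so the stress band dates to 1946 − 237 = 1709 CE.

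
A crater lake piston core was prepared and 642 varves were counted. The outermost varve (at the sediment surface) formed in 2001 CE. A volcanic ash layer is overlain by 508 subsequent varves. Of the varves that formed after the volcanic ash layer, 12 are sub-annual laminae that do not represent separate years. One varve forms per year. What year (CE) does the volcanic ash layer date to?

1505 CE

508 varves formed after the volcanic ash layer.
Excluding 12 false varves: 508 − 12 = 496.
The varve at the sediment surface is 2001 CE, so the volcanic ash layer dates to 2001 − 496 = 1505 CE.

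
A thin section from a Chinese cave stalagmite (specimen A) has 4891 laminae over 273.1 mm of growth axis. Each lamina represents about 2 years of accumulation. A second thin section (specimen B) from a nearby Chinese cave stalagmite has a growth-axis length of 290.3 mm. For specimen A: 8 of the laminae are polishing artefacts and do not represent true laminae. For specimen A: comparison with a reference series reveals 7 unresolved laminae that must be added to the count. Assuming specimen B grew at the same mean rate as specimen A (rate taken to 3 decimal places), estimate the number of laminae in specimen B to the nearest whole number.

Specimen A: adjusted count: 4891 − 8 + 7 = 4890 laminae.
Specimen A: at 2 years per lamina, 4890 × 2 = 9780 years.
A: Extension rate ≈ 273.1 / 9780 = 0.028 mm per year.
For B, 290.3 / 0.028 = 10367.86 years; at 2 years per lamina that is 10367.86 / 2 ≈ 5184 laminae.

5184 laminae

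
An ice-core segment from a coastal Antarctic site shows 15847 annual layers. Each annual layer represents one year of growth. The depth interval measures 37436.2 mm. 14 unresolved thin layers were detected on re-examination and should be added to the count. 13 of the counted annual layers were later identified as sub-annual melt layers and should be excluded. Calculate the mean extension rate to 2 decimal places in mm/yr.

After corrections the count is 15847 − 13 + 14 = 15848 annual layers.
Mean rate = 37436.2 mm / 15848 years ≈ 2.36 mm/yr.

2.36 mm/yr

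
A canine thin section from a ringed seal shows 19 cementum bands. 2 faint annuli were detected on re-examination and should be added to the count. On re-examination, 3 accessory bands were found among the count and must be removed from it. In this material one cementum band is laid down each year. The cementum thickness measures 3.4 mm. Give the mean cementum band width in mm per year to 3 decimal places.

Adjusted count: 19 − 3 + 2 = 18 cementum bands.
Extension rate ≈ 3.4 / 18 = 0.189 mm per year.

0.189 mm per year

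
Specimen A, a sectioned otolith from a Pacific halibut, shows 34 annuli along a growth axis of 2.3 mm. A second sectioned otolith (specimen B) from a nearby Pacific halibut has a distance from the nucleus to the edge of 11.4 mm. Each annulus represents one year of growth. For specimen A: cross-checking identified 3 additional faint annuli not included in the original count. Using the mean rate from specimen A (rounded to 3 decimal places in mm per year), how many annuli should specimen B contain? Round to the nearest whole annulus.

184 annuli

Specimen A: adjusted count: 34 + 3 = 37 annuli.
A: Extension rate ≈ 2.3 / 37 = 0.062 mm per year.
For B, 11.4 / 0.062 = 183.87 years ≈ 184 annuli.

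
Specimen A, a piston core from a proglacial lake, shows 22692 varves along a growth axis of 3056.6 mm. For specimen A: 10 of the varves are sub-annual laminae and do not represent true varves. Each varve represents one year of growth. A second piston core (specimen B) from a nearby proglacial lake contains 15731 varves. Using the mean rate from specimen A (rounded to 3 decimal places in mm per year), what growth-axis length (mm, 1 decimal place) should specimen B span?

2123.7 mm

Specimen A: adjusted count: 22692 − 10 = 22682 varves.
A: Mean rate = 3056.6 mm / 22682 years ≈ 0.135 mm/yr.
Length of B = 0.135 × 15731 = 2123.7 mm.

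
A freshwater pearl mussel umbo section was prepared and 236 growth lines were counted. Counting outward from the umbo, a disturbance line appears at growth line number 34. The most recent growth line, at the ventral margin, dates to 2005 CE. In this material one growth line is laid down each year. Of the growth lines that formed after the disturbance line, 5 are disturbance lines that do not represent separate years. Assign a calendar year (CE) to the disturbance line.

Between growth line 34 and the ventral margin there are 236 − 34 = 202 growth lines.
202 − 5 false = 197 true growth lines after the disturbance line.
Counting back 197 years from 2005 CE places the disturbance line in 2005 − 197 = 1808 CE.

1808 CE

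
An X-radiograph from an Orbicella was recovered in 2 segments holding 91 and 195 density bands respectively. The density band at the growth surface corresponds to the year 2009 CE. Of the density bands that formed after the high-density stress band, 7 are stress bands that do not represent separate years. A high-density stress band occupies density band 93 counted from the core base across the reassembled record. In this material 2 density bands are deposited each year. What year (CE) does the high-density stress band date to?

Total density bands = 91 + 195 = 286.
Between density band 93 and the growth surface there are 286 − 93 = 193 density bands.
Excluding 7 false density bands: 193 − 7 = 186.
186 density bands at 2 per year is 186 / 2 = 93 years.
Counting back 93 years from 2009 CE places the high-density stress band in 2009 − 93 = 1916 CE.

1916 CE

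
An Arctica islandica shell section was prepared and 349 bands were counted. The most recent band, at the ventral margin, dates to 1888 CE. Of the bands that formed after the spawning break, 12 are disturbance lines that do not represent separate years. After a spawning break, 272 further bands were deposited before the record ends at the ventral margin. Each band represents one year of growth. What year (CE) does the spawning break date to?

1628 CE

There are 272 bands younger than the spawning break.
Excluding 12 false bands: 272 − 12 = 260.
The band at the ventral margin is 1888 CE, so the spawning break dates to 1888 − 260 = 1628 CE.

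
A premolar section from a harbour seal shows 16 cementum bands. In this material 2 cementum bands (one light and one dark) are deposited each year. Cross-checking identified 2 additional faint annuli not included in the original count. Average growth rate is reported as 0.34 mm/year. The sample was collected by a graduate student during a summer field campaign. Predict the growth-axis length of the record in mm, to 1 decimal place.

True cementum band count = 16 + 2 = 18.
Dividing by 2 cementum bands per year: 18 / 2 = 9 years.
Predicted length = 0.34 mm/year × 9 years = 3.1 mm.

3.1 mm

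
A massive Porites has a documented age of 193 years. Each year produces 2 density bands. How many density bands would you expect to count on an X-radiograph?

386 density bands

With 2 density bands per year, 193 years would produce 193 × 2 = 386 density bands.
So 386 density bands should be present.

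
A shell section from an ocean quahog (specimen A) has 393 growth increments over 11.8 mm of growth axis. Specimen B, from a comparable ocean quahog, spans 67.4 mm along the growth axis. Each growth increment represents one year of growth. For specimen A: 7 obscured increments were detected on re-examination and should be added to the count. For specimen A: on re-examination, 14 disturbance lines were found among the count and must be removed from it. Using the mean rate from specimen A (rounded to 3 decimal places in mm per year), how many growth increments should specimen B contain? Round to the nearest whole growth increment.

Specimen A: after corrections the count is 393 − 14 + 7 = 386 growth increments.
A: Extension rate ≈ 11.8 / 386 = 0.031 mm per year.
Specimen B: 67.4 mm / 0.031 mm per year = 2174.19 years ≈ 2174 growth increments.

2174 growth increments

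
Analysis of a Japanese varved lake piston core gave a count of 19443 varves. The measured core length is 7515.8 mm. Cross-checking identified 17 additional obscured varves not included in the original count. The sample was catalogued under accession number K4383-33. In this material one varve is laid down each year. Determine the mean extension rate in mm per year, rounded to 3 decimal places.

Correcting the raw count gives 19443 + 17 = 19460 true varves.
Mean rate = 7515.8 mm / 19460 years ≈ 0.386 mm per year.

0.386 mm per year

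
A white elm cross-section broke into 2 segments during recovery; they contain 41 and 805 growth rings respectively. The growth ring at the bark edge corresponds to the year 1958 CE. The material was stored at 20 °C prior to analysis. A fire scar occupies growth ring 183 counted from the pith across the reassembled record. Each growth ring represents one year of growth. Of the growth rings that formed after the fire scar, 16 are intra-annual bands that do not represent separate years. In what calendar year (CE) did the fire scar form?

1311 CE

Total growth rings = 41 + 805 = 846.
Between growth ring 183 and the bark edge there are 846 − 183 = 663 growth rings.
663 − 16 false = 647 true growth rings after the fire scar.
1958 − 647 = 1311 CE.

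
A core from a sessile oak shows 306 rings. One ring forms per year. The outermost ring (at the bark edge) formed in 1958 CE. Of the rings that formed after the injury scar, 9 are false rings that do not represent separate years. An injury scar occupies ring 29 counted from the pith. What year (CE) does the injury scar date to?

1690 CE

The injury scar sits at ring 29 from the pith, so 306 − 29 = 277 rings formed after it.
Excluding 9 false rings: 277 − 9 = 268.
Counting back 268 years from 1958 CE places the injury scar in 1958 − 268 = 1690 CE.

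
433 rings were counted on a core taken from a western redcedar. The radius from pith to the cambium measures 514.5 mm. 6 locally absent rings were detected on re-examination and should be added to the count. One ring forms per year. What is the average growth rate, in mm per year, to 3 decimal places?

Correcting the raw count gives 433 + 6 = 439 true rings.
Mean rate = 514.5 mm / 439 years ≈ 1.172 mm per year.

1.172 mm per year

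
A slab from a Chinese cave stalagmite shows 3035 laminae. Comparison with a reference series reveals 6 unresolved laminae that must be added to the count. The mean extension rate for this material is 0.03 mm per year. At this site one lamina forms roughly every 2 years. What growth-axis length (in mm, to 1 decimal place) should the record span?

True lamina count = 3035 + 6 = 3041.
At 2 years per lamina, 3041 × 2 = 6082 years.
6082 years at 0.03 mm/year gives 0.03 × 6082 = 182.5 mm.

182.5 mm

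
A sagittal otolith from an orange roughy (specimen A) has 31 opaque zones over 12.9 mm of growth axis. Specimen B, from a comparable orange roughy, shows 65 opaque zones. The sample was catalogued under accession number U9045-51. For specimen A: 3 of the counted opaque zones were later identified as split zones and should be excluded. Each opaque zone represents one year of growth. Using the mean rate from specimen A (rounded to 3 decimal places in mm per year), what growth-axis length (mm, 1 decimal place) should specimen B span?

Specimen A: after corrections the count is 31 − 3 = 28 opaque zones.
A: 12.9 mm over 28 years gives 12.9 / 28 ≈ 0.461 mm/year.
For B, 0.461 mm/year × 65 years = 30.0 mm.

30.0 mm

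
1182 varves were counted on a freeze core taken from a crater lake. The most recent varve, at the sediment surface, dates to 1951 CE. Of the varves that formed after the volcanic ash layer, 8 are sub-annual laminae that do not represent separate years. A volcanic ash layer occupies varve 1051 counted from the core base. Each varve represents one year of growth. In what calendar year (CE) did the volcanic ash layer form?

1828 CE

1182 − 1051 = 131 varves lie beyond the volcanic ash layer toward the sediment surface.
131 − 8 false = 123 true varves after the volcanic ash layer.
The varve at the sediment surface is 1951 CE, so the volcanic ash layer dates to 1951 − 123 = 1828 CE.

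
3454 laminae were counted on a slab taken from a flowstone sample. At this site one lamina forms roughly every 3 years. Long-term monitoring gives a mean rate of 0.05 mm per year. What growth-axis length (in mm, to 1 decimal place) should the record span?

3454 laminae at 3 years each span 3454 × 3 = 10362 years.
10362 years at 0.05 mm/year gives 0.05 × 10362 = 518.1 mm.

518.1 mm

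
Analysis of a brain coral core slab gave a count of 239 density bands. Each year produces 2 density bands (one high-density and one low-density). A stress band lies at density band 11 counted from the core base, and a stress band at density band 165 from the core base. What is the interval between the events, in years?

77 years

The two markers are separated by 165 − 11 = 154 density bands.
With 2 density bands per year, 154 / 2 = 77 years.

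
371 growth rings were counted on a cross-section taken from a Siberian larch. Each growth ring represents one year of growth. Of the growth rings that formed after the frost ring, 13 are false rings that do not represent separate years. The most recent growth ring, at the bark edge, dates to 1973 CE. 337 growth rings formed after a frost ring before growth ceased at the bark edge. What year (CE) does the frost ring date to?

1649 CE

There are 337 growth rings younger than the frost ring.
Removing the 13 false growth rings leaves 337 − 13 = 324 true growth rings beyond the frost ring.
The growth ring at the bark edge is 1973 CE, so the frost ring dates to 1973 − 324 = 1649 CE.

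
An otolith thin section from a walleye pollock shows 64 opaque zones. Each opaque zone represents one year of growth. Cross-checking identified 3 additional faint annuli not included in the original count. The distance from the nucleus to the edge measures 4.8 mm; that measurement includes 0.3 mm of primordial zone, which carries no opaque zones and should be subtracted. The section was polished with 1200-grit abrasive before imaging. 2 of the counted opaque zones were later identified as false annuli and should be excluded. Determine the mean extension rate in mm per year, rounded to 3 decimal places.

0.069 mm per year

True opaque zone count = 64 − 2 + 3 = 65.
Removing the 0.3 mm offcut leaves 4.8 − 0.3 = 4.5 mm.
Extension rate ≈ 4.5 / 65 = 0.069 mm per year.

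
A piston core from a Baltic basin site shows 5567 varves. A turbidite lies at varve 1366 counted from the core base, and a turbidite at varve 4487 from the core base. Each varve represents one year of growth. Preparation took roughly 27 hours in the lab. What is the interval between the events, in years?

The two markers are separated by 4487 − 1366 = 3121 varves.
At one varve per year, 3121 years elapsed between them.

3121 years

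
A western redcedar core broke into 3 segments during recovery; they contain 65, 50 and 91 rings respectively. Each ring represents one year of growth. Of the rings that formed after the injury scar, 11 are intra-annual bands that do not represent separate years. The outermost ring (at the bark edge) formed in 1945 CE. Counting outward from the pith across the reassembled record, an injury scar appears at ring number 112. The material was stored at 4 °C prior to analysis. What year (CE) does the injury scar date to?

1862 CE

Total rings = 65 + 50 + 91 = 206.
The injury scar sits at ring 112 from the pith, so 206 − 112 = 94 rings formed after it.
Removing the 11 false rings leaves 94 − 11 = 83 true rings beyond the injury scar.
1945 − 83 = 1862 CE.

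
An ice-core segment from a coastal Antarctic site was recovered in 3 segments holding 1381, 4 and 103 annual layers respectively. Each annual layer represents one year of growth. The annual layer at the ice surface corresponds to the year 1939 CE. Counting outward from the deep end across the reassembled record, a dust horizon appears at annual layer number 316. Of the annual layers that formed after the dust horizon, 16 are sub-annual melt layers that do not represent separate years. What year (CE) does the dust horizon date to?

783 CE

Total annual layers = 1381 + 4 + 103 = 1488.
Between annual layer 316 and the ice surface there are 1488 − 316 = 1172 annual layers.
Removing the 16 false annual layers leaves 1172 − 16 = 1156 true annual layers beyond the dust horizon.
The annual layer at the ice surface is 1939 CE, so the dust horizon dates to 1939 − 1156 = 783 CE.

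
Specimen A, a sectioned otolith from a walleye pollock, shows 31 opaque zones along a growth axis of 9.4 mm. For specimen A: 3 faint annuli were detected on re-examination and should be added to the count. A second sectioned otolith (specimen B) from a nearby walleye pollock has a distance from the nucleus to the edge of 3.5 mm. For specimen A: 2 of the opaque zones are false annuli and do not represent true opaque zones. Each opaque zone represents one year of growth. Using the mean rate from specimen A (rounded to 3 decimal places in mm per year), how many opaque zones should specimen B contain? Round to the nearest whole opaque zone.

Specimen A: adjusted count: 31 − 2 + 3 = 32 opaque zones.
A: Extension rate ≈ 9.4 / 32 = 0.294 mm per year.
B spans 3.5 / 0.294 = 11.90 years ≈ 12 opaque zones.

12 opaque zones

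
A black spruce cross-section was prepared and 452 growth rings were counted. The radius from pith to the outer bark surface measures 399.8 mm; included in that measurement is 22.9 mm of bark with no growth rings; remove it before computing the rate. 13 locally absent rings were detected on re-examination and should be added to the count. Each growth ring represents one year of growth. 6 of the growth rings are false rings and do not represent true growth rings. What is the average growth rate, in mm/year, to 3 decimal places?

0.821 mm/year

After corrections the count is 452 − 6 + 13 = 459 growth rings.
The growth record spans 399.8 − 22.9 = 376.9 mm.
Mean rate = 376.9 mm / 459 years ≈ 0.821 mm/year.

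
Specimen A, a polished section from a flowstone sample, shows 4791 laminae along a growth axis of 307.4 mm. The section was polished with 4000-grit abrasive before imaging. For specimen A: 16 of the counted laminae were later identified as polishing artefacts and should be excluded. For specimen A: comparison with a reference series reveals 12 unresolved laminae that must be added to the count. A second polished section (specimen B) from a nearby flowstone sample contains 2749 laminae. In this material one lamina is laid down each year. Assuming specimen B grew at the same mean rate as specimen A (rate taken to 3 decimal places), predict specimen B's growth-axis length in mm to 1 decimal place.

Specimen A: adjusted count: 4791 − 16 + 12 = 4787 laminae.
A: Extension rate ≈ 307.4 / 4787 = 0.064 mm/year.
For B, 0.064 mm/year × 2749 years = 175.9 mm.

175.9 mm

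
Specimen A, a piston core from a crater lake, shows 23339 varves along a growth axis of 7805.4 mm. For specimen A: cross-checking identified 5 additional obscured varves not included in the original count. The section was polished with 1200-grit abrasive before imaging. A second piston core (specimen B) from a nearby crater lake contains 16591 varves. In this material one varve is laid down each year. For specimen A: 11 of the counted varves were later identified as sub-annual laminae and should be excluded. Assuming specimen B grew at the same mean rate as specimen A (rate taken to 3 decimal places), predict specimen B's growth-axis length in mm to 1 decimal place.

Specimen A: true varve count = 23339 − 11 + 5 = 23333.
A: 7805.4 mm over 23333 years gives 7805.4 / 23333 ≈ 0.335 mm per year.
B's length ≈ 0.335 × 16591 = 5558.0 mm.

5558.0 mm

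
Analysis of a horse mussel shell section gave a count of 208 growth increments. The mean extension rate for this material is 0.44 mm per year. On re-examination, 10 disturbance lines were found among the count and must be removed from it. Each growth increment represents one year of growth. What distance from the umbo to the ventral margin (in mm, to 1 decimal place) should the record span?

True growth increment count = 208 − 10 = 198.
Predicted length = 0.44 mm/year × 198 years = 87.1 mm.

87.1 mm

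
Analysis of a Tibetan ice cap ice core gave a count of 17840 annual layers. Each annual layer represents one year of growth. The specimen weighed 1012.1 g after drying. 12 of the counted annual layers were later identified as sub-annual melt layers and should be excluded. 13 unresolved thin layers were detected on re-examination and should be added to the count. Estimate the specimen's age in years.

17841 yr

After corrections the count is 17840 − 12 + 13 = 17841 annual layers.
At one annual layer per year, that is 17841 years.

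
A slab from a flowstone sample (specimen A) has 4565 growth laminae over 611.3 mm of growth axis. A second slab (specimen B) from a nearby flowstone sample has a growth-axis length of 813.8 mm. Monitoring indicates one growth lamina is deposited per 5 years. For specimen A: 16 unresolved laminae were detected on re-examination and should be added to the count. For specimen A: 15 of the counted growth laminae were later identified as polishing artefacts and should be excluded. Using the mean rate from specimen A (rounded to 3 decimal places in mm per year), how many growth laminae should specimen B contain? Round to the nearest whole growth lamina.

Specimen A: correcting the raw count gives 4565 − 15 + 16 = 4566 true growth laminae.
Specimen A: multiplying by 5 years per growth lamina: 4566 × 5 = 22830 years.
A: Extension rate ≈ 611.3 / 22830 = 0.027 mm/year.
Specimen B: 813.8 mm / 0.027 mm per year = 30140.74 years; at 5 years per growth lamina that is 30140.74 / 5 ≈ 6028 growth laminae.

6028 growth laminae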